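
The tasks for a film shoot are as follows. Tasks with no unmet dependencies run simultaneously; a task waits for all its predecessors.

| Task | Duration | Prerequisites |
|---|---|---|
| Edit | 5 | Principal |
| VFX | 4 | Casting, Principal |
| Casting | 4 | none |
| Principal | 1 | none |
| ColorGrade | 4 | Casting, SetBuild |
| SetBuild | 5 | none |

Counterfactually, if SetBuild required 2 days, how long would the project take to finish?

Baseline: SetBuild→ColorGrade = 5+4 = 9 → 9 days.
SetBuild is on the critical path; changing it to 2 makes that path 6 days.
New critical path: Casting→VFX = 4+4 = 8 ⇒ 8 days.

8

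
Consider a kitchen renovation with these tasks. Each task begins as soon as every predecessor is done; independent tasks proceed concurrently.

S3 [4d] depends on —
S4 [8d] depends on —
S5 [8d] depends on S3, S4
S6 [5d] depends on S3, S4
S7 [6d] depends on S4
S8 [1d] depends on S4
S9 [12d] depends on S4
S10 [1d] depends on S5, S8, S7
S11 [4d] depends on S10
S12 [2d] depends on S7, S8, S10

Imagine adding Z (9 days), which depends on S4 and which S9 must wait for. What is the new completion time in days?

29

Originally the kitchen renovation takes 21 days.
With Z inserted, S9 now waits for max(S4, Z).
New critical path: S4→Z→S9 = 8+9+12 = 29 ⇒ 29 days.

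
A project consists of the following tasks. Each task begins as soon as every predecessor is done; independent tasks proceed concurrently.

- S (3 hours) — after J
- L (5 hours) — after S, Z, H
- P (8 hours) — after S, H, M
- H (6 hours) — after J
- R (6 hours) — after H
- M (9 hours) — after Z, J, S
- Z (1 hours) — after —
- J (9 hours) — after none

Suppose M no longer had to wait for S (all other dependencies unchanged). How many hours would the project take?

Original critical path: J→S→M→P = 9+3+9+8 = 29 ⇒ 29 hours.
Without S→M, M's earliest start moves from 12 to 9.
The longest chain is now J→M→P = 9+9+8 = 26, so the project takes 26 hours.

26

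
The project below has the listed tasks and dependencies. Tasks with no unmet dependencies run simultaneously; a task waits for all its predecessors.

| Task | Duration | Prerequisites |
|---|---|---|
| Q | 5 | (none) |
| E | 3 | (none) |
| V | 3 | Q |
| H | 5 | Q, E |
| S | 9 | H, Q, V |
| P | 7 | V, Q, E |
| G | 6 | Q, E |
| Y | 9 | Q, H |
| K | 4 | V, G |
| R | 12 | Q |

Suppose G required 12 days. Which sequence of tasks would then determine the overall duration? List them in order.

Q, G, K

Critical path before the change: Q→H→S = 5+5+9 = 19 giving 19 days.
G has 4 days of float (longest path through it is 15).
The binding chain switches to Q→G→K = 5+12+4 = 21; finish 21 days.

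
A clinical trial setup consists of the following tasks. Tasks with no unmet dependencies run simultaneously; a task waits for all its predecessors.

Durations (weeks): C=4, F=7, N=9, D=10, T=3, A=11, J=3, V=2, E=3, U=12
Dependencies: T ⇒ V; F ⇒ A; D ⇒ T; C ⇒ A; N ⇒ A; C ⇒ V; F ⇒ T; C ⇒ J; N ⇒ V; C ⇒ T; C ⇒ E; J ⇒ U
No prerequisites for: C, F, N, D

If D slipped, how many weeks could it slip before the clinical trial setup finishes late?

5

Critical path: N→A = 9+11 = 20, so the finish is 20 weeks.
D finishes as early as 10 and must finish by 15.
So D can slip 15 − 10 = 5 weeks.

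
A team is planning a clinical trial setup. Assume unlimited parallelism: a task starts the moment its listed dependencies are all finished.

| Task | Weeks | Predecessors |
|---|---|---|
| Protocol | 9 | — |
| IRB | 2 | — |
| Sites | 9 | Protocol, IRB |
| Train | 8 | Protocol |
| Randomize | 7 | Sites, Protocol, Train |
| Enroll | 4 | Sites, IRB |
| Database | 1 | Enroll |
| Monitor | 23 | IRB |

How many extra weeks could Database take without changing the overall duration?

Protocol→Sites→Randomize = 9+9+7 = 25 sets the makespan at 25 weeks.
Database finishes as early as 23 and must finish by 25.
Float = 25 − 23 = 2.

2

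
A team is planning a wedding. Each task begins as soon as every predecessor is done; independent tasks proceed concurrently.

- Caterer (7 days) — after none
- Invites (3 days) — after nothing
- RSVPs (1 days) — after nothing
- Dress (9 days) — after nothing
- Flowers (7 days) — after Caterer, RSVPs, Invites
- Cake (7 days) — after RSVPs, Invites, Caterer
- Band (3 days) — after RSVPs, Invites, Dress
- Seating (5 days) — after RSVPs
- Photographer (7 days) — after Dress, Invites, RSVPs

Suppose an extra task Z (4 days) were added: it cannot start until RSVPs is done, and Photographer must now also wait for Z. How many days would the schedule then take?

16

Originally the schedule takes 16 days.
With Z inserted, Photographer now waits for max(Dress, Invites, RSVPs, Z).
New critical path: Dress→Photographer = 9+7 = 16 ⇒ 16 days.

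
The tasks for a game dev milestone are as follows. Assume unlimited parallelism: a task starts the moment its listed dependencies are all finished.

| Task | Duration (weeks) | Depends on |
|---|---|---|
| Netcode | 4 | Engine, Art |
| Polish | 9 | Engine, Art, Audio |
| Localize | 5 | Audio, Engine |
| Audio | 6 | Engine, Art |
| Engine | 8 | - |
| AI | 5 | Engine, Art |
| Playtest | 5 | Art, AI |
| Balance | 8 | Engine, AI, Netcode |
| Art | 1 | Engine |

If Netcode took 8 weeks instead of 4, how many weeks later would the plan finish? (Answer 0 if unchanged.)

1

As given, the longest chain is Engine→Art→Audio→Polish = 8+1+6+9 = 24, so the finish is 24 weeks.
The longest path through Netcode is only 21 weeks, so Netcode has float 3.
Now Engine→Art→Netcode→Balance = 8+1+8+8 = 25 is longest, so the finish becomes 25 weeks.
Change in finish: 25 − 24 = +1 weeks.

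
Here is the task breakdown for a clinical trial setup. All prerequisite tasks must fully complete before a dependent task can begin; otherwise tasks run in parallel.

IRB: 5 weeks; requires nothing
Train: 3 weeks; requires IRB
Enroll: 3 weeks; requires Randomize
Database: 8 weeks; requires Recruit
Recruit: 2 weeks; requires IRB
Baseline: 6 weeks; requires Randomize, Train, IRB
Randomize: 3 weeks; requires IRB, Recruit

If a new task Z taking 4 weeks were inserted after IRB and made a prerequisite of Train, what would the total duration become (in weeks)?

Originally the schedule takes 16 weeks.
With Z inserted, Train now waits for max(IRB, Z).
New critical path: IRB→Z→Train→Baseline = 5+4+3+6 = 18 ⇒ 18 weeks.

18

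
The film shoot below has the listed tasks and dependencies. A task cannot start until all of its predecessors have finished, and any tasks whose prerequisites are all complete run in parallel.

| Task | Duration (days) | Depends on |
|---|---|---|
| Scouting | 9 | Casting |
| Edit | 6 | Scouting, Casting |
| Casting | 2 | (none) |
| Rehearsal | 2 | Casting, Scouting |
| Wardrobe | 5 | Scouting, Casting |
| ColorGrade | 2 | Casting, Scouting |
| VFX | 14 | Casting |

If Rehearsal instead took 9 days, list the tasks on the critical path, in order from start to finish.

Casting, Scouting, Rehearsal

The binding path is Casting→Scouting→Edit = 2+9+6 = 17; finish at 17 days.
Rehearsal has 4 days of float (longest path through it is 13).
Now Casting→Scouting→Rehearsal = 2+9+9 = 20 is longest, so the finish becomes 20 days.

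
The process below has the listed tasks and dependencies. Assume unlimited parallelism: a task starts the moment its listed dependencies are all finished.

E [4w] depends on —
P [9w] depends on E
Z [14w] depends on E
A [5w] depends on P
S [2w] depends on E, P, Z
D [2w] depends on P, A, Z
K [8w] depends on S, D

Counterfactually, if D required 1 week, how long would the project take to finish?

The binding path is E→P→A→D→K = 4+9+5+2+8 = 28; finish at 28 weeks.
Since D is critical, the -1 change carries straight to that chain (now 27 weeks).
New critical path: E→Z→S→K = 4+14+2+8 = 28 ⇒ 28 weeks.

28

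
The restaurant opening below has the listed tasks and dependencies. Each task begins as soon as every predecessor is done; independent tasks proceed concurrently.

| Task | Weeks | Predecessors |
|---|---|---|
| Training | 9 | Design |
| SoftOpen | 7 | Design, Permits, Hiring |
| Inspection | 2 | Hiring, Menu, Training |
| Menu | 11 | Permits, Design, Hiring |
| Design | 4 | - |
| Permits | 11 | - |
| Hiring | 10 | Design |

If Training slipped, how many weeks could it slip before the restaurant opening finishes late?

12

The longest chain is Design→Hiring→Menu→Inspection = 4+10+11+2 = 27; overall finish 27 weeks.
The longest chain containing Training totals 15 weeks.
So Training can slip 25 − 13 = 12 weeks.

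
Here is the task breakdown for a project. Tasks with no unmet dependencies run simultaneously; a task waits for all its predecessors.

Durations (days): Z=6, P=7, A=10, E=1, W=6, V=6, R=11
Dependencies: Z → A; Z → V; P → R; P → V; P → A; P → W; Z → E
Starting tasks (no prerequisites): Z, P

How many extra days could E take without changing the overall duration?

The longest chain is P→R = 7+11 = 18; overall finish 18 days.
The longest chain containing E totals 7 days.
Slack of E = 17 − 6 = 11 days.

11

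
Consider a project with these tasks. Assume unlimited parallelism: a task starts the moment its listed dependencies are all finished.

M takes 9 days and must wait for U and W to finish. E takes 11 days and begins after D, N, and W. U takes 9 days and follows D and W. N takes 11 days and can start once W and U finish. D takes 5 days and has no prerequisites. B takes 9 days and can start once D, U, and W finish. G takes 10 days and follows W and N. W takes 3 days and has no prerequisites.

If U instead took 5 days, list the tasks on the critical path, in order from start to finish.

D, U, N, E

As given, the longest chain is D→U→N→E = 5+9+11+11 = 36, so the finish is 36 days.
Since U is critical, the -4 change carries straight to that chain (now 32 days).
The critical path is still D→U→N→E; finish is now 32 days.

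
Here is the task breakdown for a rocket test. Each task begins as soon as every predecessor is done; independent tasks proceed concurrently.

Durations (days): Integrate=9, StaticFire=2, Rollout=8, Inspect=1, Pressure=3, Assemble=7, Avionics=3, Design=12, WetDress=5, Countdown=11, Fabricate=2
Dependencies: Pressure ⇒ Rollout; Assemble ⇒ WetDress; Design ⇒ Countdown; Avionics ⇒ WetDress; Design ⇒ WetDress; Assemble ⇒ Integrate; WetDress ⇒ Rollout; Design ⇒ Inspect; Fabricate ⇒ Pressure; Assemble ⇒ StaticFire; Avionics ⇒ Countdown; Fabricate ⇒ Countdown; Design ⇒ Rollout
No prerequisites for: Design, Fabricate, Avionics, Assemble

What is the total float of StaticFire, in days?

16

Critical path: Design→WetDress→Rollout = 12+5+8 = 25, so the finish is 25 days.
StaticFire finishes as early as 9 and must finish by 25.
So StaticFire can slip 25 − 9 = 16 days.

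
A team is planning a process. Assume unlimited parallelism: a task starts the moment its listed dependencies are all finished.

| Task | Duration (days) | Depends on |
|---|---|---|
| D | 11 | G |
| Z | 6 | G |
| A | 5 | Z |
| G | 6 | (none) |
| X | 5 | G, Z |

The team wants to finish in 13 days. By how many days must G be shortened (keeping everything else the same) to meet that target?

4

Current finish: 17 days; target: 13.
G is on every critical path, so each day cut from G cuts the finish by one (this holds down to a finish of 12).
Need 17 − 13 = 4 days off G → G becomes 2 days, finish becomes 13.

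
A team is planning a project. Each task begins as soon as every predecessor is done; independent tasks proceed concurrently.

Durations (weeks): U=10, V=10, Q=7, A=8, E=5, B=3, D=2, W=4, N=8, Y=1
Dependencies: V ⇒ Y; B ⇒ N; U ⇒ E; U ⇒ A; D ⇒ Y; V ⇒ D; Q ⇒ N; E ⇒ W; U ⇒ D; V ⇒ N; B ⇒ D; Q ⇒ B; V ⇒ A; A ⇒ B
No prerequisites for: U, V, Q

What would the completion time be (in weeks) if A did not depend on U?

29

With the dependency in place, U→A→B→N = 10+8+3+8 = 29 sets the finish at 29 weeks.
Dropping U→A doesn't change A's earliest start (10); another predecessor still binds.
The longest chain is now V→A→B→N = 10+8+3+8 = 29, so the plan takes 29 weeks.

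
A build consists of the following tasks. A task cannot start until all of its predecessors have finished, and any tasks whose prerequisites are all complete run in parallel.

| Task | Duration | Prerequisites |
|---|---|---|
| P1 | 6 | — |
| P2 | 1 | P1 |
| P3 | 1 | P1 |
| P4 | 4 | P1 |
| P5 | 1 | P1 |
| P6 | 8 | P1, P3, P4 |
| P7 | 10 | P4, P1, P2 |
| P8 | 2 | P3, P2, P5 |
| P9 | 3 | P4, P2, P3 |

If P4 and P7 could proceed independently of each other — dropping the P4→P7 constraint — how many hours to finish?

18

With the dependency in place, P1→P4→P7 = 6+4+10 = 20 sets the finish at 20 hours.
Without P4→P7, P7's earliest start moves from 10 to 7.
The longest chain is now P1→P4→P6 = 6+4+8 = 18, so the project takes 18 hours.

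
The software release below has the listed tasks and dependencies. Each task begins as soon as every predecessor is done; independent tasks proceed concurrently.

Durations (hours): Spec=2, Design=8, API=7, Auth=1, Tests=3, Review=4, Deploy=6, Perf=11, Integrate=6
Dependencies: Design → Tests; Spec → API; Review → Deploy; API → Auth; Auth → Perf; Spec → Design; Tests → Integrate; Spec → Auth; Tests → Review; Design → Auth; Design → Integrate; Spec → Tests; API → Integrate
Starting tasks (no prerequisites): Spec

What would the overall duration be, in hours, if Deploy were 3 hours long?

22

Critical path before the change: Spec→Design→Tests→Review→Deploy = 2+8+3+4+6 = 23 giving 23 hours.
Deploy lies on that path, so at 3 hours the path becomes 20 hours.
The binding chain switches to Spec→Design→Auth→Perf = 2+8+1+11 = 22; finish 22 hours.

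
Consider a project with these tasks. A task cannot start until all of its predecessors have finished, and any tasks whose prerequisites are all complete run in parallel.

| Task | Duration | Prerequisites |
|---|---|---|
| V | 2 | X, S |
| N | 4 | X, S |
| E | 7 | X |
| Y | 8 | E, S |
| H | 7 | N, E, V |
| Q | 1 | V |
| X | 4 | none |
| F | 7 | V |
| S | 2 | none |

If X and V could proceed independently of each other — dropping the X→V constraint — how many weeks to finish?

19

Before: longest chain X→E→Y = 4+7+8 = 19, finish 19.
Without X→V, V's earliest start moves from 4 to 2.
After: X→E→Y = 4+7+8 = 19 → 19 weeks.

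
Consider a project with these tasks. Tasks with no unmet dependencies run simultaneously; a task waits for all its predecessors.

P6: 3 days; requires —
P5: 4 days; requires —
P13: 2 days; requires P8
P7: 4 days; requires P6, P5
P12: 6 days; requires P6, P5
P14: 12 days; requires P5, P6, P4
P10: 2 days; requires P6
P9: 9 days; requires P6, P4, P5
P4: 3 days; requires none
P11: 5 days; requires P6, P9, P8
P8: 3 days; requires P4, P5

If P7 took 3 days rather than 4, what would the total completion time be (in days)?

18

The binding path is P5→P9→P11 = 4+9+5 = 18; finish at 18 days.
P7 is off the critical path — its longest chain is 8 days, giving 10 of slack.
The critical path is still P5→P9→P11; finish is now 18 days.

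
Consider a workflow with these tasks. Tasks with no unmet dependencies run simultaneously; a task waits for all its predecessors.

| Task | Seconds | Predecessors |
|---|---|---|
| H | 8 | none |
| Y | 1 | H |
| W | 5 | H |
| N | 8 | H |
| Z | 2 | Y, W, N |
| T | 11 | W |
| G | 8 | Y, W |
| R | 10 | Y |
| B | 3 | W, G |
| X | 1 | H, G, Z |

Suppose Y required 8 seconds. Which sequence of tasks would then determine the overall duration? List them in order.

Actual critical path: H→W→T = 8+5+11 = 24 ⇒ 24 seconds.
The longest path through Y is only 20 seconds, so Y has float 4.
Now H→Y→G→B = 8+8+8+3 = 27 is longest, so the finish becomes 27 seconds.

H, Y, G, B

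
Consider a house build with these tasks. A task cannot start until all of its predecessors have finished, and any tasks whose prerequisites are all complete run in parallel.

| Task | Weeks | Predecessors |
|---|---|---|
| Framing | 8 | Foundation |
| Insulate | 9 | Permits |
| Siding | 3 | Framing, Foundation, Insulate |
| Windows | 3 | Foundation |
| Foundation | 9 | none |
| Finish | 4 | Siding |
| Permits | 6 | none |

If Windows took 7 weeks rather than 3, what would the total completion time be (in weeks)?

24

Baseline: Foundation→Framing→Siding→Finish = 9+8+3+4 = 24 → 24 weeks.
Windows is off the critical path — its longest chain is 12 weeks, giving 12 of slack.
No other chain overtakes it, so the finish is 24 weeks.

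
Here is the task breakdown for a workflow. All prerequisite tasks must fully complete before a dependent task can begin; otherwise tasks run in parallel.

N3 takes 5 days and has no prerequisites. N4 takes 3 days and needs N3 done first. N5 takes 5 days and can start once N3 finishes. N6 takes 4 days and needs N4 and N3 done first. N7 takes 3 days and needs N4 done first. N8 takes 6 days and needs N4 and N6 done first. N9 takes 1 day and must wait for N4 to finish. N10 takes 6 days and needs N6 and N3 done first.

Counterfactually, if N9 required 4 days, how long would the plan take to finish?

Critical path before the change: N3→N4→N6→N8 = 5+3+4+6 = 18 giving 18 days.
N9 is off the critical path — its longest chain is 9 days, giving 9 of slack.
That remains the longest chain; total 18 days.

18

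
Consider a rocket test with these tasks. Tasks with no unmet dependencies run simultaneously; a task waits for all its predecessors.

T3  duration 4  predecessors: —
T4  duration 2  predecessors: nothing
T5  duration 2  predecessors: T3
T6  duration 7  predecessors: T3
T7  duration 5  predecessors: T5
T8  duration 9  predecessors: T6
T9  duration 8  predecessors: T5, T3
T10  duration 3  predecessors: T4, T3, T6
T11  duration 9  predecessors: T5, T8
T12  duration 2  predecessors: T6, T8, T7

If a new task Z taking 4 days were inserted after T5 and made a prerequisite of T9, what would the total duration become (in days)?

Originally the plan takes 29 days.
With Z inserted, T9 now waits for max(T5, T3, Z).
New critical path: T3→T6→T8→T11 = 4+7+9+9 = 29 ⇒ 29 days.

29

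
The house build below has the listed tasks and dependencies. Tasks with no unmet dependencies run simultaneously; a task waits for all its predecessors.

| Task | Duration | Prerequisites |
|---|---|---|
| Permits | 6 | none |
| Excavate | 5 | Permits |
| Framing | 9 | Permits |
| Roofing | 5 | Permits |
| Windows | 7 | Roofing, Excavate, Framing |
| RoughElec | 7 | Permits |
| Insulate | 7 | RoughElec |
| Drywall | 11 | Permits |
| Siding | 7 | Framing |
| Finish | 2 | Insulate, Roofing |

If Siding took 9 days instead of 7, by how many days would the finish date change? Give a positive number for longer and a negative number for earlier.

2

The binding path is Permits→Framing→Siding = 6+9+7 = 22; finish at 22 days.
Siding lies on that path, so at 9 days the path becomes 24 days.
That remains the longest chain; total 24 days.
Change in finish: 24 − 22 = +2 days.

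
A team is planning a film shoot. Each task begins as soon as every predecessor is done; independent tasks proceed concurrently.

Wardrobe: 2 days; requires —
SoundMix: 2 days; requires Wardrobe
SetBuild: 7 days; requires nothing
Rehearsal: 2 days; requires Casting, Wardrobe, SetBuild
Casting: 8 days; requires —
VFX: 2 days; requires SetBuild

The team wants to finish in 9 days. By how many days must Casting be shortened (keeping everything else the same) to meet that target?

1

Current finish: 10 days; target: 9.
Casting is on every critical path, so each day cut from Casting cuts the finish by one (this holds down to a finish of 9).
Need 10 − 9 = 1 day off Casting → Casting becomes 7 days, finish becomes 9.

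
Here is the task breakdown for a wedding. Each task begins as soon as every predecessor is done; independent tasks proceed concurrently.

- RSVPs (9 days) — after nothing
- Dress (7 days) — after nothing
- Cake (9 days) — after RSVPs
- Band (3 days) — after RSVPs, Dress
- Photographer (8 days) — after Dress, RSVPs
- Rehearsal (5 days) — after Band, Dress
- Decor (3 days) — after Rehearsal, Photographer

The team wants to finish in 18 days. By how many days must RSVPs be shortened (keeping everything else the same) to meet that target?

2

Current finish: 20 days; target: 18.
RSVPs is on every critical path, so each day cut from RSVPs cuts the finish by one (this holds down to a finish of 18).
Need 20 − 18 = 2 days off RSVPs → RSVPs becomes 7 days, finish becomes 18.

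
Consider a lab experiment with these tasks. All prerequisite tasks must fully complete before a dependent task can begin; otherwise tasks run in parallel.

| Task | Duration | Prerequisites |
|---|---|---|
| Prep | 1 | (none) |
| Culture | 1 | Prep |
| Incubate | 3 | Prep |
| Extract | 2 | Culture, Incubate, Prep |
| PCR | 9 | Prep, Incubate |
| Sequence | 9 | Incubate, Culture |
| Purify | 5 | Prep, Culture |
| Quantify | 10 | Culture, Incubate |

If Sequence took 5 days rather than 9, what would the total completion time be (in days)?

Baseline: Prep→Incubate→Quantify = 1+3+10 = 14 → 14 days.
Sequence has 1 day of float (longest path through it is 13).
That remains the longest chain; total 14 days.

14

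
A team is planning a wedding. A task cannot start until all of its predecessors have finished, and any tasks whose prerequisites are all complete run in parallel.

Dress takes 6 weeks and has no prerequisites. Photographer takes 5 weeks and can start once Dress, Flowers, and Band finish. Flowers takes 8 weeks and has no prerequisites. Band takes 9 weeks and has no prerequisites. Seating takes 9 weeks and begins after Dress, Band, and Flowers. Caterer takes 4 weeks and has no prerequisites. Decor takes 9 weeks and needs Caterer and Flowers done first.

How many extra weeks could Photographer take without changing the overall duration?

Band→Seating = 9+9 = 18 sets the makespan at 18 weeks.
Longest path through Photographer: 14 weeks (earliest finish 14, latest finish 18).
So Photographer can slip 18 − 14 = 4 weeks.

4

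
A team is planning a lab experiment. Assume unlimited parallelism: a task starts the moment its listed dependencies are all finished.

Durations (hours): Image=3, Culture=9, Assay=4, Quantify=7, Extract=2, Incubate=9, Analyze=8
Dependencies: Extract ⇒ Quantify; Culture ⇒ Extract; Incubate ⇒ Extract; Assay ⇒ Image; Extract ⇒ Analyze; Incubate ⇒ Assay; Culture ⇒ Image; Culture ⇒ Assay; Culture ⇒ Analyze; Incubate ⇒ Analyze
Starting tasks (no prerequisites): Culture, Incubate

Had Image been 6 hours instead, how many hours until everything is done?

19

Actual critical path: Culture→Extract→Analyze = 9+2+8 = 19 ⇒ 19 hours.
The longest path through Image is only 16 hours, so Image has float 3.
That remains the longest chain; total 19 hours.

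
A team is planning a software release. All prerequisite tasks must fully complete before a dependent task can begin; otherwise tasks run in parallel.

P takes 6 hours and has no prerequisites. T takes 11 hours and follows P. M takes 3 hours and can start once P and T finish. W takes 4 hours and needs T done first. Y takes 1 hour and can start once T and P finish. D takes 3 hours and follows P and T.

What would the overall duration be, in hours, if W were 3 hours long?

As given, the longest chain is P→T→W = 6+11+4 = 21, so the finish is 21 hours.
W is on the critical path; changing it to 3 makes that path 20 hours.
New critical path: P→T→M = 6+11+3 = 20 ⇒ 20 hours.

20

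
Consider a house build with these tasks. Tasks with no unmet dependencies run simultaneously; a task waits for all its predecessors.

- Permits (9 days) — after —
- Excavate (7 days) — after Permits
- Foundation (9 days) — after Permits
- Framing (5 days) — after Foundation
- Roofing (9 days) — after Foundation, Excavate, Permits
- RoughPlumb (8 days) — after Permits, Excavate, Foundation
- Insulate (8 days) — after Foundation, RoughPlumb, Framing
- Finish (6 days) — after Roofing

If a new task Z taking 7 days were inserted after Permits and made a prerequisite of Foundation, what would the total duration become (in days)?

41

Originally the project takes 34 days.
With Z inserted, Foundation now waits for max(Permits, Z).
New critical path: Permits→Z→Foundation→RoughPlumb→Insulate = 9+7+9+8+8 = 41 ⇒ 41 days.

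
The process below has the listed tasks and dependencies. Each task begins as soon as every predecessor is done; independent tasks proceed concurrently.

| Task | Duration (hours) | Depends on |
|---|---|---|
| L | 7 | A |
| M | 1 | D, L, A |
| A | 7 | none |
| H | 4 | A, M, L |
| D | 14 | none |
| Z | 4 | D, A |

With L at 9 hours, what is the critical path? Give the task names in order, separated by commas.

Actual critical path: A→L→M→H = 7+7+1+4 = 19 ⇒ 19 hours.
L is on the critical path; changing it to 9 makes that path 21 hours.
No other chain overtakes it, so the finish is 21 hours.

A, L, M, H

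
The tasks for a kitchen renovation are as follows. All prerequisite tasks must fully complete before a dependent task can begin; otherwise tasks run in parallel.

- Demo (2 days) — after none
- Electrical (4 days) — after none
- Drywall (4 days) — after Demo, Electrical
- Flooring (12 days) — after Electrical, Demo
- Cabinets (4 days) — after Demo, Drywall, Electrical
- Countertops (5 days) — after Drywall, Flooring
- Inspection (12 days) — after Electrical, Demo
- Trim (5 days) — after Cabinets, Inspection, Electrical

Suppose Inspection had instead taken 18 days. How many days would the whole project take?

Baseline: Electrical→Inspection→Trim = 4+12+5 = 21 → 21 days.
Inspection is on the critical path; changing it to 18 makes that path 27 days.
No other chain overtakes it, so the finish is 27 days.

27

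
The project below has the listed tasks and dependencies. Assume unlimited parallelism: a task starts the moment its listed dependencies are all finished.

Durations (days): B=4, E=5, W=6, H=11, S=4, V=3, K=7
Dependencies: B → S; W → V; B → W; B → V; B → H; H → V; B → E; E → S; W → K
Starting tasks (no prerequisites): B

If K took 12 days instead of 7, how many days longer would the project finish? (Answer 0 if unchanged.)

4

Actual critical path: B→H→V = 4+11+3 = 18 ⇒ 18 days.
K has 1 day of float (longest path through it is 17).
New critical path: B→W→K = 4+6+12 = 22 ⇒ 22 days.
Change in finish: 22 − 18 = +4 days.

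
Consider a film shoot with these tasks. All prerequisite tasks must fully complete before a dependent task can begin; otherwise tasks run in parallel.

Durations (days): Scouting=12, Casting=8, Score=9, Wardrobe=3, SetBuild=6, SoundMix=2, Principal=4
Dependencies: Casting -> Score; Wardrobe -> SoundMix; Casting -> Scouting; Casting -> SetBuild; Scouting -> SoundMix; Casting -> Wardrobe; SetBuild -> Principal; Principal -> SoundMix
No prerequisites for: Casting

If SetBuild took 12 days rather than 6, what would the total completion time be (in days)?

Critical path before the change: Casting→Scouting→SoundMix = 8+12+2 = 22 giving 22 days.
SetBuild has 2 days of float (longest path through it is 20).
Now Casting→SetBuild→Principal→SoundMix = 8+12+4+2 = 26 is longest, so the finish becomes 26 days.

26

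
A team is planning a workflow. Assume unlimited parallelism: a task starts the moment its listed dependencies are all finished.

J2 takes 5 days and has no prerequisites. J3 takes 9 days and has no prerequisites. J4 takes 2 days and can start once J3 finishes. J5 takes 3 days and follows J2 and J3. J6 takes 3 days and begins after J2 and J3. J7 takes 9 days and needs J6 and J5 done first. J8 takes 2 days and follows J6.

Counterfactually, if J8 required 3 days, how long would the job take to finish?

As given, the longest chain is J3→J5→J7 = 9+3+9 = 21, so the finish is 21 days.
J8 has 7 days of float (longest path through it is 14).
No other chain overtakes it, so the finish is 21 days.

21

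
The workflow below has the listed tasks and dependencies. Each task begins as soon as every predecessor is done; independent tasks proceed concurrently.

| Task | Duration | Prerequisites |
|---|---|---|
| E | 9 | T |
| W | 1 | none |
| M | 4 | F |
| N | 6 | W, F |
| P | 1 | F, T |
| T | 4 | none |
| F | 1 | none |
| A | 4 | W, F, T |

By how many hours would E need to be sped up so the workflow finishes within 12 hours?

1

Current finish: 13 hours; target: 12.
E is on every critical path, so each hour cut from E cuts the finish by one (this holds down to a finish of 8).
Need 13 − 12 = 1 hour off E → E becomes 8 hours, finish becomes 12.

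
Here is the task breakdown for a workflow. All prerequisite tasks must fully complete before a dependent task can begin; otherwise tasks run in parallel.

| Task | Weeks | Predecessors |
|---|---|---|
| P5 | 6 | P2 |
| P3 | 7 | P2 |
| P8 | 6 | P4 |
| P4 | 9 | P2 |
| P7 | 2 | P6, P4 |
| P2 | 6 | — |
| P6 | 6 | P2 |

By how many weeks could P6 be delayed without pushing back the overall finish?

The longest chain is P2→P4→P8 = 6+9+6 = 21; overall finish 21 weeks.
Longest path through P6: 14 weeks (earliest finish 12, latest finish 19).
So P6 can slip 19 − 12 = 7 weeks.

7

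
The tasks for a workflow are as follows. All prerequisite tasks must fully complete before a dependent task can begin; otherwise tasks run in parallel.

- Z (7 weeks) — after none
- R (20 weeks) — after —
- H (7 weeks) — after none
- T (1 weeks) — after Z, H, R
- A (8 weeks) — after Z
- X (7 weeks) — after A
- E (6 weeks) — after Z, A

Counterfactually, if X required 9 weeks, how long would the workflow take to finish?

Critical path before the change: Z→A→X = 7+8+7 = 22 giving 22 weeks.
X lies on that path, so at 9 weeks the path becomes 24 weeks.
No other chain overtakes it, so the finish is 24 weeks.

24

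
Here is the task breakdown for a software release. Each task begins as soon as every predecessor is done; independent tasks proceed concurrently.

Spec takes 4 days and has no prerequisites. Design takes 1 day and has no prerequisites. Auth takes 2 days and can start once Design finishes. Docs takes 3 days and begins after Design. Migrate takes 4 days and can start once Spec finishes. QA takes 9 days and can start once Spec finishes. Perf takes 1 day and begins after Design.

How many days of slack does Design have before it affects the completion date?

9

Critical path: Spec→QA = 4+9 = 13, so the finish is 13 days.
The longest chain containing Design totals 4 days.
Float = 13 − 4 = 9.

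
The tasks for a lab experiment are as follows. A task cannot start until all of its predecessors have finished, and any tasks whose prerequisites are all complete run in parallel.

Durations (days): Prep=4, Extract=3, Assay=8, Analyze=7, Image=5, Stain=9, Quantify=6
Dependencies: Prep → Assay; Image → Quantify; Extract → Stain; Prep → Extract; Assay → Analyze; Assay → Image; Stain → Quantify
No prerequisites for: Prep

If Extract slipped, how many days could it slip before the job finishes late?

1

Prep→Assay→Image→Quantify = 4+8+5+6 = 23 sets the makespan at 23 days.
Extract finishes as early as 7 and must finish by 8.
Float = 23 − 22 = 1.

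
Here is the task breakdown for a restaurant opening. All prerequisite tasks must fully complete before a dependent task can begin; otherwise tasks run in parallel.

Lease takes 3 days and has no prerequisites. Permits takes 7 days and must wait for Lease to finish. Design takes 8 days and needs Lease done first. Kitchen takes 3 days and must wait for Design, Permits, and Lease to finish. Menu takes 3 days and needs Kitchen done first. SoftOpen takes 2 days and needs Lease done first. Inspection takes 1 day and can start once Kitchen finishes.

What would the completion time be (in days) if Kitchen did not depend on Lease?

Before: longest chain Lease→Design→Kitchen→Menu = 3+8+3+3 = 17, finish 17.
Dropping Lease→Kitchen doesn't change Kitchen's earliest start (11); another predecessor still binds.
New critical path: Lease→Design→Kitchen→Menu = 3+8+3+3 = 17 ⇒ 17 days.

17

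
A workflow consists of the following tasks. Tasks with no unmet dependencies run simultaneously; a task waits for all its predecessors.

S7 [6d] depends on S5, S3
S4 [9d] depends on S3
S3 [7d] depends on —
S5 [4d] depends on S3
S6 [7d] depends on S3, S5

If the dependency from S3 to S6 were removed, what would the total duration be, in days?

18

Original critical path: S3→S5→S6 = 7+4+7 = 18 ⇒ 18 days.
Dropping S3→S6 doesn't change S6's earliest start (11); another predecessor still binds.
The longest chain is now S3→S5→S6 = 7+4+7 = 18, so the schedule takes 18 days.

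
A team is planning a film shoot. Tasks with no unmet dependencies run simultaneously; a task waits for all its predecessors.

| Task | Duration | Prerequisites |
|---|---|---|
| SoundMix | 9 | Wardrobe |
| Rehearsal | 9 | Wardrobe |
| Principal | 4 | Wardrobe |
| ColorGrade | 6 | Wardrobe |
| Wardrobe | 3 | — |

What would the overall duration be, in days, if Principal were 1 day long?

12

Baseline: Wardrobe→Rehearsal = 3+9 = 12 → 12 days.
Principal has 5 days of float (longest path through it is 7).
No other chain overtakes it, so the finish is 12 days.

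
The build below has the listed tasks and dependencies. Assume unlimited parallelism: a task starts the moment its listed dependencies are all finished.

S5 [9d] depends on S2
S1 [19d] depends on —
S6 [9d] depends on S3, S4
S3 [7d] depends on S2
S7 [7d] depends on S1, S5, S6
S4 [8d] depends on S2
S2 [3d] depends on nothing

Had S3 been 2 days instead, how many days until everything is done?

The binding path is S2→S4→S6→S7 = 3+8+9+7 = 27; finish at 27 days.
S3 has 1 day of float (longest path through it is 26).
No other chain overtakes it, so the finish is 27 days.

27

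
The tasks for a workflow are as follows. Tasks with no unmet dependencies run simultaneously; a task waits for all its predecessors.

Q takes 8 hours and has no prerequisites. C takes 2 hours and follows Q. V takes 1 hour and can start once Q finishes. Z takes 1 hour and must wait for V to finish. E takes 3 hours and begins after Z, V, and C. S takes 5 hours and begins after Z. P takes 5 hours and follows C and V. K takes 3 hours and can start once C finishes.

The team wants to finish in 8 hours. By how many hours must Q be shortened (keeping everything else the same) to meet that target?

7

Current finish: 15 hours; target: 8.
Q is on every critical path, so each hour cut from Q cuts the finish by one (this holds down to a finish of 8).
Need 15 − 8 = 7 hours off Q → Q becomes 1 hour, finish becomes 8.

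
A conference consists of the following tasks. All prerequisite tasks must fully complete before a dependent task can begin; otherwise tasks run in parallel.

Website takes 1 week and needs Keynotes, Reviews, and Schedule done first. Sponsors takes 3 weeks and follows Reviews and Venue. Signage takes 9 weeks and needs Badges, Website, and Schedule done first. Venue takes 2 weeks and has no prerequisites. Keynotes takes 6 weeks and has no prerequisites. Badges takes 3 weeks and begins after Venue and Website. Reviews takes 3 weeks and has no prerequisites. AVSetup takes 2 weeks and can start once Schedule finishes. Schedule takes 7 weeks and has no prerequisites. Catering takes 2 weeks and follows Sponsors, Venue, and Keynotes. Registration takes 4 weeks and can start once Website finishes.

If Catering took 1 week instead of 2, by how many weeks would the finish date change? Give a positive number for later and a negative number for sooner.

Actual critical path: Schedule→Website→Badges→Signage = 7+1+3+9 = 20 ⇒ 20 weeks.
The longest path through Catering is only 8 weeks, so Catering has float 12.
No other chain overtakes it, so the finish is 20 weeks.
Change in finish: 20 − 20 = +0 weeks.

0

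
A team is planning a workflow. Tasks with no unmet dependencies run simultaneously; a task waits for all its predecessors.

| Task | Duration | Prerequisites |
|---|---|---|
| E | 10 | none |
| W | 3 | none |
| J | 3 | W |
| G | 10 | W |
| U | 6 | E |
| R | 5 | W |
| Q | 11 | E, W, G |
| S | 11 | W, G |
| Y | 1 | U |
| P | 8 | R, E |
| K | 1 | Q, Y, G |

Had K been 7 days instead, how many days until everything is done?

31

Critical path before the change: W→G→Q→K = 3+10+11+1 = 25 giving 25 days.
K is on the critical path; changing it to 7 makes that path 31 days.
The critical path is still W→G→Q→K; finish is now 31 days.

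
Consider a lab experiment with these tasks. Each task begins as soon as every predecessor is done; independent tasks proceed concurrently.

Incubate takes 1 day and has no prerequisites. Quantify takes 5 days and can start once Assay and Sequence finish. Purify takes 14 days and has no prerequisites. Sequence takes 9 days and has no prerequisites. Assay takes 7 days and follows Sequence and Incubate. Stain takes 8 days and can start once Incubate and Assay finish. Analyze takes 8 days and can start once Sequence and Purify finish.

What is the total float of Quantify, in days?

The longest chain is Sequence→Assay→Stain = 9+7+8 = 24; overall finish 24 days.
The longest chain containing Quantify totals 21 days.
Slack of Quantify = 19 − 16 = 3 days.

3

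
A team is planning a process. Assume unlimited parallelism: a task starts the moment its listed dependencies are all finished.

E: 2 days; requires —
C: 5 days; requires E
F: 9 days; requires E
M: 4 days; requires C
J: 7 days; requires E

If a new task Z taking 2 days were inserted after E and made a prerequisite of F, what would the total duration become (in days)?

13

Originally the schedule takes 11 days.
With Z inserted, F now waits for max(E, Z).
New critical path: E→Z→F = 2+2+9 = 13 ⇒ 13 days.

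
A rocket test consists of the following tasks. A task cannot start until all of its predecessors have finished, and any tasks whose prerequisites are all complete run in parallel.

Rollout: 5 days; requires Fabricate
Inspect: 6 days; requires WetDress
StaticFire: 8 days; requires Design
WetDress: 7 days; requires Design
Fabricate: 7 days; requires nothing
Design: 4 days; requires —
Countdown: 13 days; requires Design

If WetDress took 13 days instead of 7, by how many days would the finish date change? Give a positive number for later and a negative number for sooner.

Baseline: Design→WetDress→Inspect = 4+7+6 = 17 → 17 days.
WetDress is on the critical path; changing it to 13 makes that path 23 days.
No other chain overtakes it, so the finish is 23 days.
Change in finish: 23 − 17 = +6 days.

6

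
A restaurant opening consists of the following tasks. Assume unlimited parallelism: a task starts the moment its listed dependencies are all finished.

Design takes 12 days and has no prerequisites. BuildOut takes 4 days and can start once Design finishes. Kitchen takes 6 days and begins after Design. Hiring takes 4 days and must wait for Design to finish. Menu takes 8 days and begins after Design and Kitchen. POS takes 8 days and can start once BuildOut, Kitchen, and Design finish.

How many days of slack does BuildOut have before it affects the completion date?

Design→Kitchen→Menu = 12+6+8 = 26 sets the makespan at 26 days.
BuildOut finishes as early as 16 and must finish by 18.
Float = 26 − 24 = 2.

2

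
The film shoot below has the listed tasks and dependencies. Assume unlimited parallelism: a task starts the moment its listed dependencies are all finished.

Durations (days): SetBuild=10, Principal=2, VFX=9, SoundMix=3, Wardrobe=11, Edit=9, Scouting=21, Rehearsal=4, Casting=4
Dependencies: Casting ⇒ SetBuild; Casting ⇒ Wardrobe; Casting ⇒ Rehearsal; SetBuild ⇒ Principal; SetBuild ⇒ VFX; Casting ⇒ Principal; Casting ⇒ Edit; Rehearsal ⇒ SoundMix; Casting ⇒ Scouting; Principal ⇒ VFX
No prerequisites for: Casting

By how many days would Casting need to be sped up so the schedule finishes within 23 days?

2

Current finish: 25 days; target: 23.
Casting is on every critical path, so each day cut from Casting cuts the finish by one (this holds down to a finish of 22).
Need 25 − 23 = 2 days off Casting → Casting becomes 2 days, finish becomes 23.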